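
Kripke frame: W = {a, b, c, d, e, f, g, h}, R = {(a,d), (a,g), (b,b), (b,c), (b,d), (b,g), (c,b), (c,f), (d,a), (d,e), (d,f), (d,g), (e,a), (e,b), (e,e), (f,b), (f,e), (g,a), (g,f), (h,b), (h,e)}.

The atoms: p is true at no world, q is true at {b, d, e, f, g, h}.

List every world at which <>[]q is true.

a: successors {d, g}; []q there: d:F, g:F. ✗
b: successors {b, c, d, g}; []q there: b:F, c:T, d:F, g:F. ✓
c: successors {b, f}; []q there: b:F, f:T. ✓
d: successors {a, e, f, g}; []q there: a:T, e:F, f:T, g:F. ✓
e: successors {a, b, e}; []q there: a:T, b:F, e:F. ✓
f: successors {b, e}; []q there: b:F, e:F. ✗
g: successors {a, f}; []q there: a:T, f:T. ✓
h: successors {b, e}; []q there: b:F, e:F. ✗

{b, c, d, e, g}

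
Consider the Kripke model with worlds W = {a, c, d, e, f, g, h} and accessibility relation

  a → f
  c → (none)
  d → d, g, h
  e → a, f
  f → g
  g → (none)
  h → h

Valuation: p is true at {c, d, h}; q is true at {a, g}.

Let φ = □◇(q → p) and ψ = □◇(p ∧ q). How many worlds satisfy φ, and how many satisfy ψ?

For □◇(q → p):
a: successors {f}; ◇(q → p) there: f:F. ✗
c: no successors, so □◇(q → p) holds vacuously. ✓
d: successors {d, g, h}; ◇(q → p) there: d:T, g:F, h:T. ✗
e: successors {a, f}; ◇(q → p) there: a:T, f:F. ✗
f: successors {g}; ◇(q → p) there: g:F. ✗
g: no successors, so □◇(q → p) holds vacuously. ✓
h: successors {h}; ◇(q → p) there: h:T. ✓
— 3 worlds.
For □◇(p ∧ q):
a: successors {f}; ◇(p ∧ q) there: f:F. ✗
c: no successors, so □◇(p ∧ q) holds vacuously. ✓
d: successors {d, g, h}; ◇(p ∧ q) there: d:F, g:F, h:F. ✗
e: successors {a, f}; ◇(p ∧ q) there: a:F, f:F. ✗
f: successors {g}; ◇(p ∧ q) there: g:F. ✗
g: no successors, so □◇(p ∧ q) holds vacuously. ✓
h: successors {h}; ◇(p ∧ q) there: h:F. ✗
— 2 worlds.

3 and 2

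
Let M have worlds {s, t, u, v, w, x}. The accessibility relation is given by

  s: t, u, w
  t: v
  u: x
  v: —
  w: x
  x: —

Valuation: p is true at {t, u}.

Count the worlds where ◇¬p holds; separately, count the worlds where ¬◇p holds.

For ◇¬p:
s: successors {t, u, w}; ¬p there: t:F, u:F, w:T. ✓
t: successors {v}; ¬p there: v:T. ✓
u: successors {x}; ¬p there: x:T. ✓
v: no successors, so ◇¬p fails. ✗
w: successors {x}; ¬p there: x:T. ✓
x: no successors, so ◇¬p fails. ✗
— 4 worlds.
For ¬◇p:
s: ◇p is T. ✗
t: ◇p is F. ✓
u: ◇p is F. ✓
v: ◇p is F. ✓
w: ◇p is F. ✓
x: ◇p is F. ✓
— 5 worlds.

4 and 5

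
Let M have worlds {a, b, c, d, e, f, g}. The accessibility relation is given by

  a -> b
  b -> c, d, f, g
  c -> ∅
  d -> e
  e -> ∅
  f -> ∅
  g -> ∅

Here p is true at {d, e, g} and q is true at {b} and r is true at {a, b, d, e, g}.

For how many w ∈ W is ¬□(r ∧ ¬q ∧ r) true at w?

2

a: □(r ∧ ¬q ∧ r) is F. ✓
b: □(r ∧ ¬q ∧ r) is F. ✓
c: □(r ∧ ¬q ∧ r) is T. ✗
d: □(r ∧ ¬q ∧ r) is T. ✗
e: □(r ∧ ¬q ∧ r) is T. ✗
f: □(r ∧ ¬q ∧ r) is T. ✗
g: □(r ∧ ¬q ∧ r) is T. ✗
Satisfying worlds: {a, b}.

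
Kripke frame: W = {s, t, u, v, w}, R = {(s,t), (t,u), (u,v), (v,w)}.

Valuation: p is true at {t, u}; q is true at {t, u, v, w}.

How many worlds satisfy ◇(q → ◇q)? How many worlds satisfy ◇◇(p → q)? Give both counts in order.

For ◇(q → ◇q):
s: successors {t}; q → ◇q there: t:T. ✓
t: successors {u}; q → ◇q there: u:T. ✓
u: successors {v}; q → ◇q there: v:T. ✓
v: successors {w}; q → ◇q there: w:F. ✗
w: no successors, so ◇(q → ◇q) fails. ✗
— 3 worlds.
For ◇◇(p → q):
s: successors {t}; ◇(p → q) there: t:T. ✓
t: successors {u}; ◇(p → q) there: u:T. ✓
u: successors {v}; ◇(p → q) there: v:T. ✓
v: successors {w}; ◇(p → q) there: w:F. ✗
w: no successors, so ◇◇(p → q) fails. ✗
— 3 worlds.

3 and 3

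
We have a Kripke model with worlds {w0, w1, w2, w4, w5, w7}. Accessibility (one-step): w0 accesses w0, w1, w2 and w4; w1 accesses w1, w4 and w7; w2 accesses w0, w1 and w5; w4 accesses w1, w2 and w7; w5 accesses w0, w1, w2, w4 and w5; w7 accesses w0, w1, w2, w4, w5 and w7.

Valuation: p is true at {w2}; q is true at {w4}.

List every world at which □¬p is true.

{w1, w2}

w0: successors {w0, w1, w2, w4}; ¬p there: w0:T, w1:T, w2:F, w4:T. ✗
w1: successors {w1, w4, w7}; ¬p there: w1:T, w4:T, w7:T. ✓
w2: successors {w0, w1, w5}; ¬p there: w0:T, w1:T, w5:T. ✓
w4: successors {w1, w2, w7}; ¬p there: w1:T, w2:F, w7:T. ✗
w5: successors {w0, w1, w2, w4, w5}; ¬p there: w0:T, w1:T, w2:F, w4:T, w5:T. ✗
w7: successors {w0, w1, w2, w4, w5, w7}; ¬p there: w0:T, w1:T, w2:F, w4:T, w5:T, w7:T. ✗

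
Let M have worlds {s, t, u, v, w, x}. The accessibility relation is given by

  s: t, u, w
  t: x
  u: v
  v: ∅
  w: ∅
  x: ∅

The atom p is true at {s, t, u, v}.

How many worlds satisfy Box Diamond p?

3

s: successors {t, u, w}; Diamond p there: t:F, u:T, w:F. ✗
t: successors {x}; Diamond p there: x:F. ✗
u: successors {v}; Diamond p there: v:F. ✗
v: no successors, so Box Diamond p holds vacuously. ✓
w: no successors, so Box Diamond p holds vacuously. ✓
x: no successors, so Box Diamond p holds vacuously. ✓
Satisfying worlds: {v, w, x}.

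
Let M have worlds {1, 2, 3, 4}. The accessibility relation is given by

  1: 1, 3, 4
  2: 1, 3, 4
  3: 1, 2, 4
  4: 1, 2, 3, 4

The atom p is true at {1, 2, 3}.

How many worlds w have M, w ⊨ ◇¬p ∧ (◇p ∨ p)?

4

1: ◇¬p is T, ◇p ∨ p is T. ✓
2: ◇¬p is T, ◇p ∨ p is T. ✓
3: ◇¬p is T, ◇p ∨ p is T. ✓
4: ◇¬p is T, ◇p ∨ p is T. ✓
Satisfying worlds: {1, 2, 3, 4}.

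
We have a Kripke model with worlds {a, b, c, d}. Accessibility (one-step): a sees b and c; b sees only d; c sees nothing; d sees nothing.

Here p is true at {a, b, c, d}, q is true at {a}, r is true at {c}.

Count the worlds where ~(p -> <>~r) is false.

2

a: p -> <>~r is T. ✗
b: p -> <>~r is T. ✗
c: p -> <>~r is F. ✓
d: p -> <>~r is F. ✓
Satisfying worlds: {c, d}.
So ~(p -> <>~r) fails at the other 2 worlds.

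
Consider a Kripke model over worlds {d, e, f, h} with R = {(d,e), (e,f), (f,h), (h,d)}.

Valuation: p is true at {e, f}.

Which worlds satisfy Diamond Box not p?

{e, f}

d: successors {e}; Box not p there: e:F. ✗
e: successors {f}; Box not p there: f:T. ✓
f: successors {h}; Box not p there: h:T. ✓
h: successors {d}; Box not p there: d:F. ✗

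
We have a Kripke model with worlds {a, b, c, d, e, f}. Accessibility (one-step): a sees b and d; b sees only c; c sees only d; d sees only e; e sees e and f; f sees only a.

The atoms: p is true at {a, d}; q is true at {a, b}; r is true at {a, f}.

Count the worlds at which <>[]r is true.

a: successors {b, d}; []r there: b:F, d:F. ✗
b: successors {c}; []r there: c:F. ✗
c: successors {d}; []r there: d:F. ✗
d: successors {e}; []r there: e:F. ✗
e: successors {e, f}; []r there: e:F, f:T. ✓
f: successors {a}; []r there: a:F. ✗
Satisfying worlds: {e}.

1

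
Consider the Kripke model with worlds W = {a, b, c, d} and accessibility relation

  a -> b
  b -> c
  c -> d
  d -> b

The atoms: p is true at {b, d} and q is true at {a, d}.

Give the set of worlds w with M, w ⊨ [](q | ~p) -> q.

a: [](q | ~p) is F, q is T. ✓
b: [](q | ~p) is T, q is F. ✗
c: [](q | ~p) is T, q is F. ✗
d: [](q | ~p) is F, q is T. ✓

{a, d}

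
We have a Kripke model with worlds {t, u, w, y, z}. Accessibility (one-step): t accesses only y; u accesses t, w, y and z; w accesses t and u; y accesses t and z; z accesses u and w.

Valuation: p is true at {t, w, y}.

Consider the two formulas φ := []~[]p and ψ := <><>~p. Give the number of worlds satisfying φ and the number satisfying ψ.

2 and 5

For []~[]p:
t: successors {y}; ~[]p there: y:T. ✓
u: successors {t, w, y, z}; ~[]p there: t:F, w:T, y:T, z:T. ✗
w: successors {t, u}; ~[]p there: t:F, u:T. ✗
y: successors {t, z}; ~[]p there: t:F, z:T. ✗
z: successors {u, w}; ~[]p there: u:T, w:T. ✓
— 2 worlds.
For <><>~p:
t: successors {y}; <>~p there: y:T. ✓
u: successors {t, w, y, z}; <>~p there: t:F, w:T, y:T, z:T. ✓
w: successors {t, u}; <>~p there: t:F, u:T. ✓
y: successors {t, z}; <>~p there: t:F, z:T. ✓
z: successors {u, w}; <>~p there: u:T, w:T. ✓
— 5 worlds.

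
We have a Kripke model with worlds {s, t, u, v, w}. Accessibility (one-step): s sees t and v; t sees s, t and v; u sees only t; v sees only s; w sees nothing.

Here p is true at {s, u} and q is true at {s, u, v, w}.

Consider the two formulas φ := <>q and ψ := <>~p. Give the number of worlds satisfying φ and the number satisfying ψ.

For <>q:
s: successors {t, v}; q there: t:F, v:T. ✓
t: successors {s, t, v}; q there: s:T, t:F, v:T. ✓
u: successors {t}; q there: t:F. ✗
v: successors {s}; q there: s:T. ✓
w: no successors, so <>q fails. ✗
— 3 worlds.
For <>~p:
s: successors {t, v}; ~p there: t:T, v:T. ✓
t: successors {s, t, v}; ~p there: s:F, t:T, v:T. ✓
u: successors {t}; ~p there: t:T. ✓
v: successors {s}; ~p there: s:F. ✗
w: no successors, so <>~p fails. ✗
— 3 worlds.

3 and 3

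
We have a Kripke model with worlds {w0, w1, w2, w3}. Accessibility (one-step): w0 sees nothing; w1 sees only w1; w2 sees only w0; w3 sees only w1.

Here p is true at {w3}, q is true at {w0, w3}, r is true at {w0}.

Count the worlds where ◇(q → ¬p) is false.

1

w0: no successors, so ◇(q → ¬p) fails. ✗
w1: successors {w1}; q → ¬p there: w1:T. ✓
w2: successors {w0}; q → ¬p there: w0:T. ✓
w3: successors {w1}; q → ¬p there: w1:T. ✓
Satisfying worlds: {w1, w2, w3}.
So ◇(q → ¬p) fails at the other 1 world.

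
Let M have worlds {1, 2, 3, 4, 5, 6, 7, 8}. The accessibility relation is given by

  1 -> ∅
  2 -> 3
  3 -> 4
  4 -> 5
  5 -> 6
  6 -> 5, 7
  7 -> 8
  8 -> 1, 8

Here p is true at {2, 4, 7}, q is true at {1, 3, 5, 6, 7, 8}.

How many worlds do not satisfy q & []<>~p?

1: q is T, []<>~p is T. ✓
2: q is F, []<>~p is F. ✗
3: q is T, []<>~p is T. ✓
4: q is F, []<>~p is T. ✗
5: q is T, []<>~p is T. ✓
6: q is T, []<>~p is T. ✓
7: q is T, []<>~p is T. ✓
8: q is T, []<>~p is F. ✗
Satisfying worlds: {1, 3, 5, 6, 7}.
So q & []<>~p fails at the other 3 worlds.

3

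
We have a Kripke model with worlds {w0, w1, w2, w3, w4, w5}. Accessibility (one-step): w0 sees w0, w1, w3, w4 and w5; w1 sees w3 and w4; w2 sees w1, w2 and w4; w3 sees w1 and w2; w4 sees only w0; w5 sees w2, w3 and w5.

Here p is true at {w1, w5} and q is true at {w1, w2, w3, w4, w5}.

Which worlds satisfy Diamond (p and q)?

w0: successors {w0, w1, w3, w4, w5}; p and q there: w0:F, w1:T, w3:F, w4:F, w5:T. ✓
w1: successors {w3, w4}; p and q there: w3:F, w4:F. ✗
w2: successors {w1, w2, w4}; p and q there: w1:T, w2:F, w4:F. ✓
w3: successors {w1, w2}; p and q there: w1:T, w2:F. ✓
w4: successors {w0}; p and q there: w0:F. ✗
w5: successors {w2, w3, w5}; p and q there: w2:F, w3:F, w5:T. ✓

{w0, w2, w3, w5}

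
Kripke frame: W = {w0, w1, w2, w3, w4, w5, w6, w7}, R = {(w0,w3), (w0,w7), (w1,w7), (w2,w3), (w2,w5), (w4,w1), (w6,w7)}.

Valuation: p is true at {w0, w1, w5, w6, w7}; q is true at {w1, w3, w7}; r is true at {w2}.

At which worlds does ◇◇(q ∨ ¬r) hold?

{w4}

w0: successors {w3, w7}; ◇(q ∨ ¬r) there: w3:F, w7:F. ✗
w1: successors {w7}; ◇(q ∨ ¬r) there: w7:F. ✗
w2: successors {w3, w5}; ◇(q ∨ ¬r) there: w3:F, w5:F. ✗
w3: no successors, so ◇◇(q ∨ ¬r) fails. ✗
w4: successors {w1}; ◇(q ∨ ¬r) there: w1:T. ✓
w5: no successors, so ◇◇(q ∨ ¬r) fails. ✗
w6: successors {w7}; ◇(q ∨ ¬r) there: w7:F. ✗
w7: no successors, so ◇◇(q ∨ ¬r) fails. ✗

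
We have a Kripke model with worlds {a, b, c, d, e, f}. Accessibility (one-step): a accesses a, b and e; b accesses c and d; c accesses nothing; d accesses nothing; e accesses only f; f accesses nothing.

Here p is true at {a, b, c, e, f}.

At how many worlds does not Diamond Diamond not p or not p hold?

5

a: not Diamond Diamond not p is F, not p is F. ✗
b: not Diamond Diamond not p is T, not p is F. ✓
c: not Diamond Diamond not p is T, not p is F. ✓
d: not Diamond Diamond not p is T, not p is T. ✓
e: not Diamond Diamond not p is T, not p is F. ✓
f: not Diamond Diamond not p is T, not p is F. ✓
Satisfying worlds: {b, c, d, e, f}.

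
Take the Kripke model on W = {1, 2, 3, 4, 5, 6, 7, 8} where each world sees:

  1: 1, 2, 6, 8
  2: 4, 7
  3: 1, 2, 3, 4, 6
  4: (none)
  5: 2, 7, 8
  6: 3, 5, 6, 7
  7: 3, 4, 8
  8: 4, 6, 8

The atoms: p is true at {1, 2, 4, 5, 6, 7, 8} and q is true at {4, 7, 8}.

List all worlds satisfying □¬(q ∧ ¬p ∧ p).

{1, 2, 3, 4, 5, 6, 7, 8}

1: successors {1, 2, 6, 8}; ¬(q ∧ ¬p ∧ p) there: 1:T, 2:T, 6:T, 8:T. ✓
2: successors {4, 7}; ¬(q ∧ ¬p ∧ p) there: 4:T, 7:T. ✓
3: successors {1, 2, 3, 4, 6}; ¬(q ∧ ¬p ∧ p) there: 1:T, 2:T, 3:T, 4:T, 6:T. ✓
4: no successors, so □¬(q ∧ ¬p ∧ p) holds vacuously. ✓
5: successors {2, 7, 8}; ¬(q ∧ ¬p ∧ p) there: 2:T, 7:T, 8:T. ✓
6: successors {3, 5, 6, 7}; ¬(q ∧ ¬p ∧ p) there: 3:T, 5:T, 6:T, 7:T. ✓
7: successors {3, 4, 8}; ¬(q ∧ ¬p ∧ p) there: 3:T, 4:T, 8:T. ✓
8: successors {4, 6, 8}; ¬(q ∧ ¬p ∧ p) there: 4:T, 6:T, 8:T. ✓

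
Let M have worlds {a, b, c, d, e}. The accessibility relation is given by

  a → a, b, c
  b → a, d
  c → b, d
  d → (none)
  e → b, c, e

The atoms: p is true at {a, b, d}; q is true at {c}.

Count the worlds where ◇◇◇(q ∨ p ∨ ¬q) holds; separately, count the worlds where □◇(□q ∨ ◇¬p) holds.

4 and 3

For ◇◇◇(q ∨ p ∨ ¬q):
a: successors {a, b, c}; ◇◇(q ∨ p ∨ ¬q) there: a:T, b:T, c:T. ✓
b: successors {a, d}; ◇◇(q ∨ p ∨ ¬q) there: a:T, d:F. ✓
c: successors {b, d}; ◇◇(q ∨ p ∨ ¬q) there: b:T, d:F. ✓
d: no successors, so ◇◇◇(q ∨ p ∨ ¬q) fails. ✗
e: successors {b, c, e}; ◇◇(q ∨ p ∨ ¬q) there: b:T, c:T, e:T. ✓
— 4 worlds.
For □◇(□q ∨ ◇¬p):
a: successors {a, b, c}; ◇(□q ∨ ◇¬p) there: a:T, b:T, c:T. ✓
b: successors {a, d}; ◇(□q ∨ ◇¬p) there: a:T, d:F. ✗
c: successors {b, d}; ◇(□q ∨ ◇¬p) there: b:T, d:F. ✗
d: no successors, so □◇(□q ∨ ◇¬p) holds vacuously. ✓
e: successors {b, c, e}; ◇(□q ∨ ◇¬p) there: b:T, c:T, e:T. ✓
— 3 worlds.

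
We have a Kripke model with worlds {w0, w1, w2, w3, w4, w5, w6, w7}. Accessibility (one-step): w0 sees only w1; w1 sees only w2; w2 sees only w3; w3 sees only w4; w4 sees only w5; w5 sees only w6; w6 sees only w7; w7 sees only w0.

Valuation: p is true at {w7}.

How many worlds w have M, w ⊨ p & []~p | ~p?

w0: p & []~p is F, ~p is T. ✓
w1: p & []~p is F, ~p is T. ✓
w2: p & []~p is F, ~p is T. ✓
w3: p & []~p is F, ~p is T. ✓
w4: p & []~p is F, ~p is T. ✓
w5: p & []~p is F, ~p is T. ✓
w6: p & []~p is F, ~p is T. ✓
w7: p & []~p is T, ~p is F. ✓
Satisfying worlds: {w0, w1, w2, w3, w4, w5, w6, w7}.

8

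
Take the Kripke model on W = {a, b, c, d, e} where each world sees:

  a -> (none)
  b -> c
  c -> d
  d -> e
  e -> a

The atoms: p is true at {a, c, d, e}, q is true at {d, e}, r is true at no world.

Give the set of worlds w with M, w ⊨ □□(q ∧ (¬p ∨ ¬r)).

{a, b, c, e}

a: no successors, so □□(q ∧ (¬p ∨ ¬r)) holds vacuously. ✓
b: successors {c}; □(q ∧ (¬p ∨ ¬r)) there: c:T. ✓
c: successors {d}; □(q ∧ (¬p ∨ ¬r)) there: d:T. ✓
d: successors {e}; □(q ∧ (¬p ∨ ¬r)) there: e:F. ✗
e: successors {a}; □(q ∧ (¬p ∨ ¬r)) there: a:T. ✓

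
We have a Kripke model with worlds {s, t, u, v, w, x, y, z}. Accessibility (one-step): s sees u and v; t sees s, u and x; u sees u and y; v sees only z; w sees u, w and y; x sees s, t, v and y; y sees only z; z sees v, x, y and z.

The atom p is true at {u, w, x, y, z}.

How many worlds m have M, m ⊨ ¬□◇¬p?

s: □◇¬p is F. ✓
t: □◇¬p is F. ✓
u: □◇¬p is F. ✓
v: □◇¬p is T. ✗
w: □◇¬p is F. ✓
x: □◇¬p is F. ✓
y: □◇¬p is T. ✗
z: □◇¬p is F. ✓
Satisfying worlds: {s, t, u, w, x, z}.

6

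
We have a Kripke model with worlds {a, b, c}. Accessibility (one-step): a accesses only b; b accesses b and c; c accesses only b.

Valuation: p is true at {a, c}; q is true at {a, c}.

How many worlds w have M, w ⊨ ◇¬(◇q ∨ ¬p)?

1

a: successors {b}; ¬(◇q ∨ ¬p) there: b:F. ✗
b: successors {b, c}; ¬(◇q ∨ ¬p) there: b:F, c:T. ✓
c: successors {b}; ¬(◇q ∨ ¬p) there: b:F. ✗
Satisfying worlds: {b}.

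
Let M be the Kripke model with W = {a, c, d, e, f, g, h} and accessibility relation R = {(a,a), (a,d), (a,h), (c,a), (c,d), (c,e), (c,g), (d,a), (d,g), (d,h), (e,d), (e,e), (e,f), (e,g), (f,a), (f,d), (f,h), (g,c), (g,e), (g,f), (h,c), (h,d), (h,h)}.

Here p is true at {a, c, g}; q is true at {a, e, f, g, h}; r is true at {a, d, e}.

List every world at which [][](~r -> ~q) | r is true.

{a, d, e}

a: [][](~r -> ~q) is F, r is T. ✓
c: [][](~r -> ~q) is F, r is F. ✗
d: [][](~r -> ~q) is F, r is T. ✓
e: [][](~r -> ~q) is F, r is T. ✓
f: [][](~r -> ~q) is F, r is F. ✗
g: [][](~r -> ~q) is F, r is F. ✗
h: [][](~r -> ~q) is F, r is F. ✗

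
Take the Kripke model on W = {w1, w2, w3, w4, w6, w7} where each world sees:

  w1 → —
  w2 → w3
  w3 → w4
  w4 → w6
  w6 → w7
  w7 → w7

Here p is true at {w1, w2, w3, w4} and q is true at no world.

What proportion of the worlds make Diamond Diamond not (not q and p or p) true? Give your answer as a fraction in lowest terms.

w1: no successors, so Diamond Diamond not (not q and p or p) fails. ✗
w2: successors {w3}; Diamond not (not q and p or p) there: w3:F. ✗
w3: successors {w4}; Diamond not (not q and p or p) there: w4:T. ✓
w4: successors {w6}; Diamond not (not q and p or p) there: w6:T. ✓
w6: successors {w7}; Diamond not (not q and p or p) there: w7:T. ✓
w7: successors {w7}; Diamond not (not q and p or p) there: w7:T. ✓
That's 4 of 6 worlds, so 4/6 = 2/3.

2/3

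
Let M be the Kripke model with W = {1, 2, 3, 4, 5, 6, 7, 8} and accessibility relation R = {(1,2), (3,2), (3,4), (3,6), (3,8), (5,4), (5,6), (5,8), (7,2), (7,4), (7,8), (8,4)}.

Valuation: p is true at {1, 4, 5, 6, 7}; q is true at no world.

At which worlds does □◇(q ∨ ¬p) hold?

1: successors {2}; ◇(q ∨ ¬p) there: 2:F. ✗
2: no successors, so □◇(q ∨ ¬p) holds vacuously. ✓
3: successors {2, 4, 6, 8}; ◇(q ∨ ¬p) there: 2:F, 4:F, 6:F, 8:F. ✗
4: no successors, so □◇(q ∨ ¬p) holds vacuously. ✓
5: successors {4, 6, 8}; ◇(q ∨ ¬p) there: 4:F, 6:F, 8:F. ✗
6: no successors, so □◇(q ∨ ¬p) holds vacuously. ✓
7: successors {2, 4, 8}; ◇(q ∨ ¬p) there: 2:F, 4:F, 8:F. ✗
8: successors {4}; ◇(q ∨ ¬p) there: 4:F. ✗

{2, 4, 6}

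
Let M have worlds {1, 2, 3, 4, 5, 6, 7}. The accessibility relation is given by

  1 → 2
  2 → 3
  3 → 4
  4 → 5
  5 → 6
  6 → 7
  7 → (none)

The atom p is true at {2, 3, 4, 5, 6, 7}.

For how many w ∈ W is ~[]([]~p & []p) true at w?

5

1: []([]~p & []p) is F. ✓
2: []([]~p & []p) is F. ✓
3: []([]~p & []p) is F. ✓
4: []([]~p & []p) is F. ✓
5: []([]~p & []p) is F. ✓
6: []([]~p & []p) is T. ✗
7: []([]~p & []p) is T. ✗
Satisfying worlds: {1, 2, 3, 4, 5}.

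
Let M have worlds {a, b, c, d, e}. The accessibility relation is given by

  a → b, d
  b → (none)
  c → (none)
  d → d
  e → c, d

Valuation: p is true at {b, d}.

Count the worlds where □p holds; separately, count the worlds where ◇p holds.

For □p:
a: successors {b, d}; p there: b:T, d:T. ✓
b: no successors, so □p holds vacuously. ✓
c: no successors, so □p holds vacuously. ✓
d: successors {d}; p there: d:T. ✓
e: successors {c, d}; p there: c:F, d:T. ✗
— 4 worlds.
For ◇p:
a: successors {b, d}; p there: b:T, d:T. ✓
b: no successors, so ◇p fails. ✗
c: no successors, so ◇p fails. ✗
d: successors {d}; p there: d:T. ✓
e: successors {c, d}; p there: c:F, d:T. ✓
— 3 worlds.

4 and 3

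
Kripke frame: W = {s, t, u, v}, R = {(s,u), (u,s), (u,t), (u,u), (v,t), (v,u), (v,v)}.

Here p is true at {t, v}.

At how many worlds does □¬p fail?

2

s: successors {u}; ¬p there: u:T. ✓
t: no successors, so □¬p holds vacuously. ✓
u: successors {s, t, u}; ¬p there: s:T, t:F, u:T. ✗
v: successors {t, u, v}; ¬p there: t:F, u:T, v:F. ✗
Satisfying worlds: {s, t}.
So □¬p fails at the other 2 worlds.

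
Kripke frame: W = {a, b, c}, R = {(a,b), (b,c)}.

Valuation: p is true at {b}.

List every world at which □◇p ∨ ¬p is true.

a: □◇p is F, ¬p is T. ✓
b: □◇p is F, ¬p is F. ✗
c: □◇p is T, ¬p is T. ✓

{a, c}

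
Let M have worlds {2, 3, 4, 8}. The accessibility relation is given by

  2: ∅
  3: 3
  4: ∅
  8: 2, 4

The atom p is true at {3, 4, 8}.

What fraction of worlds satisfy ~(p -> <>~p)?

1/2

2: p -> <>~p is T. ✗
3: p -> <>~p is F. ✓
4: p -> <>~p is F. ✓
8: p -> <>~p is T. ✗
That's 2 of 4 worlds, so 2/4 = 1/2.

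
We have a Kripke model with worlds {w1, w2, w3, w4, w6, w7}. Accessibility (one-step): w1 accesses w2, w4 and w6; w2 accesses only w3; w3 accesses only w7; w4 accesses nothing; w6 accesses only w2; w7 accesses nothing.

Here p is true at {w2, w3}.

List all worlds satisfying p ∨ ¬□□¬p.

{w1, w2, w3, w6}

w1: p is F, ¬□□¬p is T. ✓
w2: p is T, ¬□□¬p is F. ✓
w3: p is T, ¬□□¬p is F. ✓
w4: p is F, ¬□□¬p is F. ✗
w6: p is F, ¬□□¬p is T. ✓
w7: p is F, ¬□□¬p is F. ✗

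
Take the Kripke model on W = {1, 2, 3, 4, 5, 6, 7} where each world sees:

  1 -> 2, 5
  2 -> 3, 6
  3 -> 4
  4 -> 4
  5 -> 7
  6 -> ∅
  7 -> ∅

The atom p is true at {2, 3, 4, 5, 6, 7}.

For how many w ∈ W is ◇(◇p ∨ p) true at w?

5

1: successors {2, 5}; ◇p ∨ p there: 2:T, 5:T. ✓
2: successors {3, 6}; ◇p ∨ p there: 3:T, 6:T. ✓
3: successors {4}; ◇p ∨ p there: 4:T. ✓
4: successors {4}; ◇p ∨ p there: 4:T. ✓
5: successors {7}; ◇p ∨ p there: 7:T. ✓
6: no successors, so ◇(◇p ∨ p) fails. ✗
7: no successors, so ◇(◇p ∨ p) fails. ✗
Satisfying worlds: {1, 2, 3, 4, 5}.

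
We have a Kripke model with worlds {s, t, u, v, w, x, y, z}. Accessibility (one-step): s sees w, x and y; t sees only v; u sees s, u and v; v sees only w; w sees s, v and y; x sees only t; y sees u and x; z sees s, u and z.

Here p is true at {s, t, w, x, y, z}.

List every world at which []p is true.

s: successors {w, x, y}; p there: w:T, x:T, y:T. ✓
t: successors {v}; p there: v:F. ✗
u: successors {s, u, v}; p there: s:T, u:F, v:F. ✗
v: successors {w}; p there: w:T. ✓
w: successors {s, v, y}; p there: s:T, v:F, y:T. ✗
x: successors {t}; p there: t:T. ✓
y: successors {u, x}; p there: u:F, x:T. ✗
z: successors {s, u, z}; p there: s:T, u:F, z:T. ✗

{s, v, x}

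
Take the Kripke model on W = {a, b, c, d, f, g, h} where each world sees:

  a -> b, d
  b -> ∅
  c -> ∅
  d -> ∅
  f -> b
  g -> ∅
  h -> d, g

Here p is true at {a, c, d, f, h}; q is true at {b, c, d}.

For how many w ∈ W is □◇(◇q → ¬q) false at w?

3

a: successors {b, d}; ◇(◇q → ¬q) there: b:F, d:F. ✗
b: no successors, so □◇(◇q → ¬q) holds vacuously. ✓
c: no successors, so □◇(◇q → ¬q) holds vacuously. ✓
d: no successors, so □◇(◇q → ¬q) holds vacuously. ✓
f: successors {b}; ◇(◇q → ¬q) there: b:F. ✗
g: no successors, so □◇(◇q → ¬q) holds vacuously. ✓
h: successors {d, g}; ◇(◇q → ¬q) there: d:F, g:F. ✗
Satisfying worlds: {b, c, d, g}.
So □◇(◇q → ¬q) fails at the other 3 worlds.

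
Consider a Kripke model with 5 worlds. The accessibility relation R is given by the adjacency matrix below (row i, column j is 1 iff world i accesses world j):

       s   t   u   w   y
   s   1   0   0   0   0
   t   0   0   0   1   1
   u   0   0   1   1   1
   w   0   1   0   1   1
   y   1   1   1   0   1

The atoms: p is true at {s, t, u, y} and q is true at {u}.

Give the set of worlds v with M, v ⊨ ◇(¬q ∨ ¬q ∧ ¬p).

s: successors {s}; ¬q ∨ ¬q ∧ ¬p there: s:T. ✓
t: successors {w, y}; ¬q ∨ ¬q ∧ ¬p there: w:T, y:T. ✓
u: successors {u, w, y}; ¬q ∨ ¬q ∧ ¬p there: u:F, w:T, y:T. ✓
w: successors {t, w, y}; ¬q ∨ ¬q ∧ ¬p there: t:T, w:T, y:T. ✓
y: successors {s, t, u, y}; ¬q ∨ ¬q ∧ ¬p there: s:T, t:T, u:F, y:T. ✓

{s, t, u, w, y}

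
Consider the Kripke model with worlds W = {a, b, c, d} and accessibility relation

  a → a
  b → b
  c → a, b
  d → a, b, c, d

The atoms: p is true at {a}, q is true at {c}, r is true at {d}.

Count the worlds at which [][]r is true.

0

a: successors {a}; []r there: a:F. ✗
b: successors {b}; []r there: b:F. ✗
c: successors {a, b}; []r there: a:F, b:F. ✗
d: successors {a, b, c, d}; []r there: a:F, b:F, c:F, d:F. ✗
Satisfying worlds: ∅.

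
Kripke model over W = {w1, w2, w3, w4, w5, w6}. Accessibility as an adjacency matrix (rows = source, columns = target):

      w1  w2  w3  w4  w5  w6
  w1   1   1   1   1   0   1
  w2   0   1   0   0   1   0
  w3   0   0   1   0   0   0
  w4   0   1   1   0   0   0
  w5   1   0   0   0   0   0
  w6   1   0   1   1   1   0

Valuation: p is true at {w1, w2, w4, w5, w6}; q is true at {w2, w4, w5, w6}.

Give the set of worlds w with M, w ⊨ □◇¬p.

w1: successors {w1, w2, w3, w4, w6}; ◇¬p there: w1:T, w2:F, w3:T, w4:T, w6:T. ✗
w2: successors {w2, w5}; ◇¬p there: w2:F, w5:F. ✗
w3: successors {w3}; ◇¬p there: w3:T. ✓
w4: successors {w2, w3}; ◇¬p there: w2:F, w3:T. ✗
w5: successors {w1}; ◇¬p there: w1:T. ✓
w6: successors {w1, w3, w4, w5}; ◇¬p there: w1:T, w3:T, w4:T, w5:F. ✗

{w3, w5}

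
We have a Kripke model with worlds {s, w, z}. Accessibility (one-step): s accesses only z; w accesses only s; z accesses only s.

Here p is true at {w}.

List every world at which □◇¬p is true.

s: successors {z}; ◇¬p there: z:T. ✓
w: successors {s}; ◇¬p there: s:T. ✓
z: successors {s}; ◇¬p there: s:T. ✓

{s, w, z}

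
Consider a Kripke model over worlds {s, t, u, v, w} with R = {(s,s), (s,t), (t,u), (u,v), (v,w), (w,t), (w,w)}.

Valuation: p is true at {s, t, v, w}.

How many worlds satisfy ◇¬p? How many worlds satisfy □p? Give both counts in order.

For ◇¬p:
s: successors {s, t}; ¬p there: s:F, t:F. ✗
t: successors {u}; ¬p there: u:T. ✓
u: successors {v}; ¬p there: v:F. ✗
v: successors {w}; ¬p there: w:F. ✗
w: successors {t, w}; ¬p there: t:F, w:F. ✗
— 1 world.
For □p:
s: successors {s, t}; p there: s:T, t:T. ✓
t: successors {u}; p there: u:F. ✗
u: successors {v}; p there: v:T. ✓
v: successors {w}; p there: w:T. ✓
w: successors {t, w}; p there: t:T, w:T. ✓
— 4 worlds.

1 and 4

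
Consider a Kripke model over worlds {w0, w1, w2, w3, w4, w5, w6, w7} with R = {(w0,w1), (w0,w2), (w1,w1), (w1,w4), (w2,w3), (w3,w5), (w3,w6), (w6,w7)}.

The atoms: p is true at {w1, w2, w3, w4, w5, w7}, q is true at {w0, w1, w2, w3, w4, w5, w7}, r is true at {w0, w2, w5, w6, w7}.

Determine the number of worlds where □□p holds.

w0: successors {w1, w2}; □p there: w1:T, w2:T. ✓
w1: successors {w1, w4}; □p there: w1:T, w4:T. ✓
w2: successors {w3}; □p there: w3:F. ✗
w3: successors {w5, w6}; □p there: w5:T, w6:T. ✓
w4: no successors, so □□p holds vacuously. ✓
w5: no successors, so □□p holds vacuously. ✓
w6: successors {w7}; □p there: w7:T. ✓
w7: no successors, so □□p holds vacuously. ✓
Satisfying worlds: {w0, w1, w3, w4, w5, w6, w7}.

7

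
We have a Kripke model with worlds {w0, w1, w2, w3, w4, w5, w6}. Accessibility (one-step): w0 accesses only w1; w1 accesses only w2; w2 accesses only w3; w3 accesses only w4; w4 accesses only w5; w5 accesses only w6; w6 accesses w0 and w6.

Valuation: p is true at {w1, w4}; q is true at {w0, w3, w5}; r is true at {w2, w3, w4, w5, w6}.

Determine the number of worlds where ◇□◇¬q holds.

5

w0: successors {w1}; □◇¬q there: w1:F. ✗
w1: successors {w2}; □◇¬q there: w2:T. ✓
w2: successors {w3}; □◇¬q there: w3:F. ✗
w3: successors {w4}; □◇¬q there: w4:T. ✓
w4: successors {w5}; □◇¬q there: w5:T. ✓
w5: successors {w6}; □◇¬q there: w6:T. ✓
w6: successors {w0, w6}; □◇¬q there: w0:T, w6:T. ✓
Satisfying worlds: {w1, w3, w4, w5, w6}.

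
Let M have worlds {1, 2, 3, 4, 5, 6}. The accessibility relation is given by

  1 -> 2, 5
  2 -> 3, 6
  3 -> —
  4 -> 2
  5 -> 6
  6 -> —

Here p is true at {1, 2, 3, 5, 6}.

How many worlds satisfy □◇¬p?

1: successors {2, 5}; ◇¬p there: 2:F, 5:F. ✗
2: successors {3, 6}; ◇¬p there: 3:F, 6:F. ✗
3: no successors, so □◇¬p holds vacuously. ✓
4: successors {2}; ◇¬p there: 2:F. ✗
5: successors {6}; ◇¬p there: 6:F. ✗
6: no successors, so □◇¬p holds vacuously. ✓
Satisfying worlds: {3, 6}.

2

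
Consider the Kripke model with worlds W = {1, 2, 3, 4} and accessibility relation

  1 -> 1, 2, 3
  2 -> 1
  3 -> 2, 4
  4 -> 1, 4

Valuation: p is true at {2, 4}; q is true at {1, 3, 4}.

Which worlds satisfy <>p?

1: successors {1, 2, 3}; p there: 1:F, 2:T, 3:F. ✓
2: successors {1}; p there: 1:F. ✗
3: successors {2, 4}; p there: 2:T, 4:T. ✓
4: successors {1, 4}; p there: 1:F, 4:T. ✓

{1, 3, 4}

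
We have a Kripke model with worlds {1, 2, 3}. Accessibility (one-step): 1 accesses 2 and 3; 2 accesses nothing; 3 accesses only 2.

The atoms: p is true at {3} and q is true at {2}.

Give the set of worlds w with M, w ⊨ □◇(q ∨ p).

{2}

1: successors {2, 3}; ◇(q ∨ p) there: 2:F, 3:T. ✗
2: no successors, so □◇(q ∨ p) holds vacuously. ✓
3: successors {2}; ◇(q ∨ p) there: 2:F. ✗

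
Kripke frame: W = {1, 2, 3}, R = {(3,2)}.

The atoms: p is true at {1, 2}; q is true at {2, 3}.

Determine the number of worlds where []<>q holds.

1: no successors, so []<>q holds vacuously. ✓
2: no successors, so []<>q holds vacuously. ✓
3: successors {2}; <>q there: 2:F. ✗
Satisfying worlds: {1, 2}.

2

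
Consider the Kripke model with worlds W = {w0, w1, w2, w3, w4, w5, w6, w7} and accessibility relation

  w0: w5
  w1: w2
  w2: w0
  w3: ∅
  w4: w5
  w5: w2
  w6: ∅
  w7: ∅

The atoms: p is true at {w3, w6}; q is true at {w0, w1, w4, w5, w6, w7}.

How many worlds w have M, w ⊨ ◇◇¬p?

w0: successors {w5}; ◇¬p there: w5:T. ✓
w1: successors {w2}; ◇¬p there: w2:T. ✓
w2: successors {w0}; ◇¬p there: w0:T. ✓
w3: no successors, so ◇◇¬p fails. ✗
w4: successors {w5}; ◇¬p there: w5:T. ✓
w5: successors {w2}; ◇¬p there: w2:T. ✓
w6: no successors, so ◇◇¬p fails. ✗
w7: no successors, so ◇◇¬p fails. ✗
Satisfying worlds: {w0, w1, w2, w4, w5}.

5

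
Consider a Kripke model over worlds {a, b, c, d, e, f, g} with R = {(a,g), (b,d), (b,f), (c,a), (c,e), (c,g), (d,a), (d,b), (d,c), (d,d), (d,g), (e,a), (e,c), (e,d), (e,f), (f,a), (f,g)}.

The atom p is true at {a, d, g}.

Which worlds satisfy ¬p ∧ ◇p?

{b, c, e, f}

a: ¬p is F, ◇p is T. ✗
b: ¬p is T, ◇p is T. ✓
c: ¬p is T, ◇p is T. ✓
d: ¬p is F, ◇p is T. ✗
e: ¬p is T, ◇p is T. ✓
f: ¬p is T, ◇p is T. ✓
g: ¬p is F, ◇p is F. ✗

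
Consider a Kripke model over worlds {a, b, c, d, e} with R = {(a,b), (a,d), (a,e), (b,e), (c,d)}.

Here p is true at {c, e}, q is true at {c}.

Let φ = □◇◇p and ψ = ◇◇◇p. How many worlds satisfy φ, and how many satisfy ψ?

2 and 0

For □◇◇p:
a: successors {b, d, e}; ◇◇p there: b:F, d:F, e:F. ✗
b: successors {e}; ◇◇p there: e:F. ✗
c: successors {d}; ◇◇p there: d:F. ✗
d: no successors, so □◇◇p holds vacuously. ✓
e: no successors, so □◇◇p holds vacuously. ✓
— 2 worlds.
For ◇◇◇p:
a: successors {b, d, e}; ◇◇p there: b:F, d:F, e:F. ✗
b: successors {e}; ◇◇p there: e:F. ✗
c: successors {d}; ◇◇p there: d:F. ✗
d: no successors, so ◇◇◇p fails. ✗
e: no successors, so ◇◇◇p fails. ✗
— 0 worlds.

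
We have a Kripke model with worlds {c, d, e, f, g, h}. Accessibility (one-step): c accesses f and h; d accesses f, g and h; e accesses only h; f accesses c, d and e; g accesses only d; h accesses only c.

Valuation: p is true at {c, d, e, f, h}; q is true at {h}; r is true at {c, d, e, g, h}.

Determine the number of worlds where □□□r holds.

c: successors {f, h}; □□r there: f:F, h:F. ✗
d: successors {f, g, h}; □□r there: f:F, g:F, h:F. ✗
e: successors {h}; □□r there: h:F. ✗
f: successors {c, d, e}; □□r there: c:T, d:T, e:T. ✓
g: successors {d}; □□r there: d:T. ✓
h: successors {c}; □□r there: c:T. ✓
Satisfying worlds: {f, g, h}.

3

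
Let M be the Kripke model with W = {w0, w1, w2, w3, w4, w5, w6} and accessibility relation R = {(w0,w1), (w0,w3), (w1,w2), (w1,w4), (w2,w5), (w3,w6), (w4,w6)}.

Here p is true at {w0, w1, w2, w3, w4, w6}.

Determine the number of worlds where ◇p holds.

4

w0: successors {w1, w3}; p there: w1:T, w3:T. ✓
w1: successors {w2, w4}; p there: w2:T, w4:T. ✓
w2: successors {w5}; p there: w5:F. ✗
w3: successors {w6}; p there: w6:T. ✓
w4: successors {w6}; p there: w6:T. ✓
w5: no successors, so ◇p fails. ✗
w6: no successors, so ◇p fails. ✗
Satisfying worlds: {w0, w1, w3, w4}.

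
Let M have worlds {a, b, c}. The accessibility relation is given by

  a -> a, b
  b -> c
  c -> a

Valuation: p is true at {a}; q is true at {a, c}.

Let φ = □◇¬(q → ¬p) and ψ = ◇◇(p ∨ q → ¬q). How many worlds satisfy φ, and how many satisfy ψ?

For □◇¬(q → ¬p):
a: successors {a, b}; ◇¬(q → ¬p) there: a:T, b:F. ✗
b: successors {c}; ◇¬(q → ¬p) there: c:T. ✓
c: successors {a}; ◇¬(q → ¬p) there: a:T. ✓
— 2 worlds.
For ◇◇(p ∨ q → ¬q):
a: successors {a, b}; ◇(p ∨ q → ¬q) there: a:T, b:F. ✓
b: successors {c}; ◇(p ∨ q → ¬q) there: c:F. ✗
c: successors {a}; ◇(p ∨ q → ¬q) there: a:T. ✓
— 2 worlds.

2 and 2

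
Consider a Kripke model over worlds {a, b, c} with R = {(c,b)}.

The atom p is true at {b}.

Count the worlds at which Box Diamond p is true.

a: no successors, so Box Diamond p holds vacuously. ✓
b: no successors, so Box Diamond p holds vacuously. ✓
c: successors {b}; Diamond p there: b:F. ✗
Satisfying worlds: {a, b}.

2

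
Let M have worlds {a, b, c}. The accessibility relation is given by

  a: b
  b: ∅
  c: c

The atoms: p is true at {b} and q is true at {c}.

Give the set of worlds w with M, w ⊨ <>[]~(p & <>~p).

{a, c}

a: successors {b}; []~(p & <>~p) there: b:T. ✓
b: no successors, so <>[]~(p & <>~p) fails. ✗
c: successors {c}; []~(p & <>~p) there: c:T. ✓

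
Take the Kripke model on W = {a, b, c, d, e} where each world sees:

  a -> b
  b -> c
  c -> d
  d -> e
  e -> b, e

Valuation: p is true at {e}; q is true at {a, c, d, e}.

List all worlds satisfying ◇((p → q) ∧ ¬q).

a: successors {b}; (p → q) ∧ ¬q there: b:T. ✓
b: successors {c}; (p → q) ∧ ¬q there: c:F. ✗
c: successors {d}; (p → q) ∧ ¬q there: d:F. ✗
d: successors {e}; (p → q) ∧ ¬q there: e:F. ✗
e: successors {b, e}; (p → q) ∧ ¬q there: b:T, e:F. ✓

{a, e}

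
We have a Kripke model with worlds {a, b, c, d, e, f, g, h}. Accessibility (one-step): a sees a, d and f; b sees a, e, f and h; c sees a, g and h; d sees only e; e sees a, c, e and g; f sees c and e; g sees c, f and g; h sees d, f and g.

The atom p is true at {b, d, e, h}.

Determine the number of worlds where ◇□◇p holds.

a: successors {a, d, f}; □◇p there: a:T, d:T, f:T. ✓
b: successors {a, e, f, h}; □◇p there: a:T, e:F, f:T, h:F. ✓
c: successors {a, g, h}; □◇p there: a:T, g:F, h:F. ✓
d: successors {e}; □◇p there: e:F. ✗
e: successors {a, c, e, g}; □◇p there: a:T, c:F, e:F, g:F. ✓
f: successors {c, e}; □◇p there: c:F, e:F. ✗
g: successors {c, f, g}; □◇p there: c:F, f:T, g:F. ✓
h: successors {d, f, g}; □◇p there: d:T, f:T, g:F. ✓
Satisfying worlds: {a, b, c, e, g, h}.

6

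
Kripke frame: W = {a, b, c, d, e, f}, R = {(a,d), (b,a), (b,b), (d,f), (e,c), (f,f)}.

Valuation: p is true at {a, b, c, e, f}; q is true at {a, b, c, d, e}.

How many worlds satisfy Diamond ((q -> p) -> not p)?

a: successors {d}; (q -> p) -> not p there: d:T. ✓
b: successors {a, b}; (q -> p) -> not p there: a:F, b:F. ✗
c: no successors, so Diamond ((q -> p) -> not p) fails. ✗
d: successors {f}; (q -> p) -> not p there: f:F. ✗
e: successors {c}; (q -> p) -> not p there: c:F. ✗
f: successors {f}; (q -> p) -> not p there: f:F. ✗
Satisfying worlds: {a}.

1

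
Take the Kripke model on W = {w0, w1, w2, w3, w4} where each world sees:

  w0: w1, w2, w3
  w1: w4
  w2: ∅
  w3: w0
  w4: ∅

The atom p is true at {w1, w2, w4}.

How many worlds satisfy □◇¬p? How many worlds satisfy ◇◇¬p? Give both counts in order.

3 and 2

For □◇¬p:
w0: successors {w1, w2, w3}; ◇¬p there: w1:F, w2:F, w3:T. ✗
w1: successors {w4}; ◇¬p there: w4:F. ✗
w2: no successors, so □◇¬p holds vacuously. ✓
w3: successors {w0}; ◇¬p there: w0:T. ✓
w4: no successors, so □◇¬p holds vacuously. ✓
— 3 worlds.
For ◇◇¬p:
w0: successors {w1, w2, w3}; ◇¬p there: w1:F, w2:F, w3:T. ✓
w1: successors {w4}; ◇¬p there: w4:F. ✗
w2: no successors, so ◇◇¬p fails. ✗
w3: successors {w0}; ◇¬p there: w0:T. ✓
w4: no successors, so ◇◇¬p fails. ✗
— 2 worlds.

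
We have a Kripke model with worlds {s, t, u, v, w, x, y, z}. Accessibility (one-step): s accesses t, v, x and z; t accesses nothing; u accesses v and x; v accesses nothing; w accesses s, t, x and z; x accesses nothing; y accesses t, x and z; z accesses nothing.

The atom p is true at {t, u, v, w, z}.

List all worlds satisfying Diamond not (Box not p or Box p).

s: successors {t, v, x, z}; not (Box not p or Box p) there: t:F, v:F, x:F, z:F. ✗
t: no successors, so Diamond not (Box not p or Box p) fails. ✗
u: successors {v, x}; not (Box not p or Box p) there: v:F, x:F. ✗
v: no successors, so Diamond not (Box not p or Box p) fails. ✗
w: successors {s, t, x, z}; not (Box not p or Box p) there: s:T, t:F, x:F, z:F. ✓
x: no successors, so Diamond not (Box not p or Box p) fails. ✗
y: successors {t, x, z}; not (Box not p or Box p) there: t:F, x:F, z:F. ✗
z: no successors, so Diamond not (Box not p or Box p) fails. ✗

{w}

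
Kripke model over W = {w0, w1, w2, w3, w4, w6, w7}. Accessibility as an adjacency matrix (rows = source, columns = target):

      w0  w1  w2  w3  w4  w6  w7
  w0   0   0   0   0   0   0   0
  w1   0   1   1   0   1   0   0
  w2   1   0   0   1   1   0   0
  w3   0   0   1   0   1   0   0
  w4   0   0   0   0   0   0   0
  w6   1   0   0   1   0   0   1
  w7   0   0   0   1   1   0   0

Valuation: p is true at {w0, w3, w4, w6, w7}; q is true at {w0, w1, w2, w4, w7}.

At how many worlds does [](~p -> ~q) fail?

w0: no successors, so [](~p -> ~q) holds vacuously. ✓
w1: successors {w1, w2, w4}; ~p -> ~q there: w1:F, w2:F, w4:T. ✗
w2: successors {w0, w3, w4}; ~p -> ~q there: w0:T, w3:T, w4:T. ✓
w3: successors {w2, w4}; ~p -> ~q there: w2:F, w4:T. ✗
w4: no successors, so [](~p -> ~q) holds vacuously. ✓
w6: successors {w0, w3, w7}; ~p -> ~q there: w0:T, w3:T, w7:T. ✓
w7: successors {w3, w4}; ~p -> ~q there: w3:T, w4:T. ✓
Satisfying worlds: {w0, w2, w4, w6, w7}.
So [](~p -> ~q) fails at the other 2 worlds.

2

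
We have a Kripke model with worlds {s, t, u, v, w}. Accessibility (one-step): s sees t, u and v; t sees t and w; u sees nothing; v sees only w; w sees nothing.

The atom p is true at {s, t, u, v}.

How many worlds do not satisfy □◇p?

s: successors {t, u, v}; ◇p there: t:T, u:F, v:F. ✗
t: successors {t, w}; ◇p there: t:T, w:F. ✗
u: no successors, so □◇p holds vacuously. ✓
v: successors {w}; ◇p there: w:F. ✗
w: no successors, so □◇p holds vacuously. ✓
Satisfying worlds: {u, w}.
So □◇p fails at the other 3 worlds.

3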